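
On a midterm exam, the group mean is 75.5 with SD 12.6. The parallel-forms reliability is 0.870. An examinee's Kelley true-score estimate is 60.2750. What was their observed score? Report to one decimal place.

T̂ = ρX + (1 − ρ)μ  ⇒  X = (T̂ − (1 − ρ)μ) / ρ
X = (60.2750 − 0.130 × 75.5) / 0.870 = (60.2750 − 9.8150) / 0.870 = 50.4600 / 0.870 = 58.000

58.0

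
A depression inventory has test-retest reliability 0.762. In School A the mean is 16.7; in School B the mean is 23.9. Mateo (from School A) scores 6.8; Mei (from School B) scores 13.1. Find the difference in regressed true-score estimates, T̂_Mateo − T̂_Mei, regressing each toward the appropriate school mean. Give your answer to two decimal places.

-6.51

T̂_Mateo = 0.762(6.8) + 0.238(16.7) = 9.1562
T̂_Mei = 0.762(13.1) + 0.238(23.9) = 15.6704
Difference = 9.1562 − 15.6704 = -6.5142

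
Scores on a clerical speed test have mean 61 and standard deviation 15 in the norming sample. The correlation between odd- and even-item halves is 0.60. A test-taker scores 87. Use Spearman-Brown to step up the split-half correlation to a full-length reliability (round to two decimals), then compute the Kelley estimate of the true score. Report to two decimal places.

80.50

Spearman-Brown: ρ = 2r/(1 + r) = 2(0.60)/(1 + 0.60) = 1.200/1.60 = 0.7500 → 0.75
T̂ = ρX + (1 − ρ)μ
  = 0.75 × 87 + 0.25 × 61
  = 65.25 + 15.25
  = 80.500
  ≈ 80.50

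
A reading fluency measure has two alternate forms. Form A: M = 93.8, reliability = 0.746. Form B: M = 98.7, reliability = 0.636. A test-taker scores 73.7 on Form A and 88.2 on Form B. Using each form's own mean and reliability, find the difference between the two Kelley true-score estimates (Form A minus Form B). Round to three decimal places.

-13.217

T̂_A = 0.746(73.7) + 0.254(93.8) = 78.80540
T̂_B = 0.636(88.2) + 0.364(98.7) = 92.02200
T̂_A − T̂_B = -13.21660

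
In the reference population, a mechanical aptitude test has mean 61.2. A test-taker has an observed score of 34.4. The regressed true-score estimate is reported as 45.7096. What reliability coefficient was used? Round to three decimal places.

0.578

T̂ = ρX + (1 − ρ)μ  ⇒  T̂ − μ = ρ(X − μ)
ρ = (T̂ − μ)/(X − μ) = (45.7096 − 61.2) / (34.4 − 61.2) = -15.4904 / -26.8 = 0.57800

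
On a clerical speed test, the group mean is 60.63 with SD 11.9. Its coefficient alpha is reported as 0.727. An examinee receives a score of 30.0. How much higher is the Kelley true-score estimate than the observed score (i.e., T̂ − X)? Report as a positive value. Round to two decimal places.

Weight the observed score by reliability and the mean by (1 − reliability): T̂ = 0.727·30.0 + 0.273·60.63 = 21.8100 + 16.55199 = 38.3620.
T̂ − X = 38.362 − 30.0 = 8.362 → 8.36

8.36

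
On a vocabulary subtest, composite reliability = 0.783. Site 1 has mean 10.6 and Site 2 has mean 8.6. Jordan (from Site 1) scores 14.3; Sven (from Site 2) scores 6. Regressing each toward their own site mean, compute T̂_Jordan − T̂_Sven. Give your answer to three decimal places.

T̂_Jordan = 0.783(14.3) + 0.217(10.6) = 13.49710
T̂_Sven = 0.783(6) + 0.217(8.6) = 6.56420
Difference = 13.49710 − 6.56420 = 6.93290

6.933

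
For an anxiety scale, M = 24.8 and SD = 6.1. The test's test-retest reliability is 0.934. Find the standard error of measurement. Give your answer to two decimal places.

1.57

SEM = SD · √(1 − ρ) = 6.1 × √0.066 = 6.1 × 0.2569 = 1.567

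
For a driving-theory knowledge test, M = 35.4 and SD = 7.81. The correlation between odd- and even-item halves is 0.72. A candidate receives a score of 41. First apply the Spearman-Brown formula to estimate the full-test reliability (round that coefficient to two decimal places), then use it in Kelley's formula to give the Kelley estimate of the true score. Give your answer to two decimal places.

40.10

Spearman-Brown: ρ = 2r/(1 + r) = 2(0.72)/(1 + 0.72) = 1.440/1.72 = 0.8372 → 0.84
T̂ = ρX + (1 − ρ)μ
  = 0.84 × 41 + 0.16 × 35.4
  = 34.44 + 5.664
  = 40.104
  ≈ 40.10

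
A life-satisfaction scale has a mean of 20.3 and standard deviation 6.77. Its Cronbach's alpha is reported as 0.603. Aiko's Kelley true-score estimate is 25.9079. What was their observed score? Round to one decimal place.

T̂ = ρX + (1 − ρ)μ  ⇒  X = (T̂ − (1 − ρ)μ) / ρ
X = (25.9079 − 0.397 × 20.3) / 0.603 = (25.9079 − 8.0591) / 0.603 = 17.8488 / 0.603 = 29.600

29.6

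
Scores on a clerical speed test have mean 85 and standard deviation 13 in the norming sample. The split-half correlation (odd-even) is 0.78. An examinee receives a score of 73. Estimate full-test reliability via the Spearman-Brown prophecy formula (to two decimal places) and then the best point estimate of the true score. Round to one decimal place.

Spearman-Brown: ρ = 2r/(1 + r) = 2(0.78)/(1 + 0.78) = 1.560/1.78 = 0.8764 → 0.88
T̂ = 0.88(73) + 0.12(85) = 64.24 + 10.20 = 74.44 → 74.4

74.4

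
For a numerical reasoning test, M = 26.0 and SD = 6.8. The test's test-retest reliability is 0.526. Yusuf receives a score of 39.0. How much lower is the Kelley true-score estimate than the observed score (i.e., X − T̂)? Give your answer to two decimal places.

Regress the observed score toward the mean by the unreliability: T̂ = 0.526·39.0 + 0.474·26.0 = 20.5140 + 12.3240 = 32.8380.
X − T̂ = 39.0 − 32.838 = 6.162 → 6.16

6.16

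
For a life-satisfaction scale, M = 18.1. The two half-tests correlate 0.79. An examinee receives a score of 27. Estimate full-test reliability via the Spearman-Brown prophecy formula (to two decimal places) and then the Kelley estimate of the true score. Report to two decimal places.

Spearman-Brown: ρ = 2r/(1 + r) = 2(0.79)/(1 + 0.79) = 1.580/1.79 = 0.8827 → 0.88
T̂ = ρX + (1 − ρ)μ
  = 0.88 × 27 + 0.12 × 18.1
  = 23.76 + 2.172
  = 25.932
  ≈ 25.93

25.93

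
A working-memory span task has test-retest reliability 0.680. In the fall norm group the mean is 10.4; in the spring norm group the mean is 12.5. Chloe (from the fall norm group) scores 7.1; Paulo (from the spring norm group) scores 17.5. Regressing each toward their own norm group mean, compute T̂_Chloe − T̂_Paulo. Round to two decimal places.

T̂_Chloe = 0.680(7.1) + 0.320(10.4) = 8.1560
T̂_Paulo = 0.680(17.5) + 0.320(12.5) = 15.9000
Difference = 8.1560 − 15.9000 = -7.7440

-7.74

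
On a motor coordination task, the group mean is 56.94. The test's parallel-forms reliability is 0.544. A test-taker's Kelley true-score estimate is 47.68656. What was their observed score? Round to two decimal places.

39.93

T̂ = ρX + (1 − ρ)μ  ⇒  X = (T̂ − (1 − ρ)μ) / ρ
X = (47.68656 − 0.456 × 56.94) / 0.544 = (47.68656 − 25.96464) / 0.544 = 21.72192 / 0.544 = 39.9300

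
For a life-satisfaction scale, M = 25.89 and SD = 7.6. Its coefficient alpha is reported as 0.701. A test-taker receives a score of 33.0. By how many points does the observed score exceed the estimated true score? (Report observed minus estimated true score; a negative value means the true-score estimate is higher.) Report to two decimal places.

T̂ = ρX + (1 − ρ)μ
  = 0.701 × 33.0 + 0.299 × 25.89
  = 23.1330 + 7.74111
  = 30.8741
  ≈ 30.874
X − T̂ = 33.0 − 30.874 = 2.126 → 2.13

2.13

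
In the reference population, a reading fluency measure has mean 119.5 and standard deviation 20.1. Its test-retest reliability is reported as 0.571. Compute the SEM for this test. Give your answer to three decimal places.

SEM = SD · √(1 − ρ) = 20.1 × √0.429 = 20.1 × 0.6550 = 13.1651

13.165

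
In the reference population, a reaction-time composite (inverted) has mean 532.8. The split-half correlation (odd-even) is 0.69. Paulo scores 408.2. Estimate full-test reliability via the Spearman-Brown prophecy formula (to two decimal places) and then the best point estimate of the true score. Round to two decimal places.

430.63

Spearman-Brown: ρ = 2r/(1 + r) = 2(0.69)/(1 + 0.69) = 1.380/1.69 = 0.8166 → 0.82
T̂ = 0.82(408.2) + 0.18(532.8) = 334.724 + 95.904 = 430.628 → 430.63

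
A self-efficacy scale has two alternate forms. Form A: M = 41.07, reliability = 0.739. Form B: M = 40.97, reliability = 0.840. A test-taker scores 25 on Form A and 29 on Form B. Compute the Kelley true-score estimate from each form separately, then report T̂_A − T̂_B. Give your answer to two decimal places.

T̂_A = 0.739(25) + 0.261(41.07) = 29.1943
T̂_B = 0.840(29) + 0.160(40.97) = 30.9152
T̂_A − T̂_B = -1.7209

-1.72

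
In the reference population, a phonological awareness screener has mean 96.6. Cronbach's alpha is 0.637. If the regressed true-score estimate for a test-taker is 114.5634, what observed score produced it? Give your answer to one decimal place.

T̂ = ρX + (1 − ρ)μ  ⇒  X = (T̂ − (1 − ρ)μ) / ρ
X = (114.5634 − 0.363 × 96.6) / 0.637 = (114.5634 − 35.0658) / 0.637 = 79.4976 / 0.637 = 124.800

124.8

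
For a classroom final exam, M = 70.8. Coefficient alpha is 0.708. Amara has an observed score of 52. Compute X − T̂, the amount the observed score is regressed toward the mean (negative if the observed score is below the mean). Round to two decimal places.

-5.49

T̂ = 0.708(52) + 0.292(70.8) = 36.816 + 20.6736 = 57.4896 → 57.490
X − T̂ = 52 − 57.490 = -5.490 → -5.49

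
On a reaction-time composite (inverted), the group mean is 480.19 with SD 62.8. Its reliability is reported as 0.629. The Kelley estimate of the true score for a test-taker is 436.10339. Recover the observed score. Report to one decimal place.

T̂ = ρX + (1 − ρ)μ  ⇒  X = (T̂ − (1 − ρ)μ) / ρ
X = (436.10339 − 0.371 × 480.19) / 0.629 = (436.10339 − 178.15049) / 0.629 = 257.95290 / 0.629 = 410.100

410.1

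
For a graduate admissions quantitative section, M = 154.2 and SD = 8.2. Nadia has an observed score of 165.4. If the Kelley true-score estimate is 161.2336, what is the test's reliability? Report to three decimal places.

T̂ = ρX + (1 − ρ)μ  ⇒  T̂ − μ = ρ(X − μ)
ρ = (T̂ − μ)/(X − μ) = (161.2336 − 154.2) / (165.4 − 154.2) = 7.0336 / 11.2 = 0.62800

0.628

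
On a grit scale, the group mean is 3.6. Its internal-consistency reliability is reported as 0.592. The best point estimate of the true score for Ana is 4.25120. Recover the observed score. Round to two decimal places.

4.70

T̂ = ρX + (1 − ρ)μ  ⇒  X = (T̂ − (1 − ρ)μ) / ρ
X = (4.25120 − 0.408 × 3.6) / 0.592 = (4.25120 − 1.4688) / 0.592 = 2.78240 / 0.592 = 4.7000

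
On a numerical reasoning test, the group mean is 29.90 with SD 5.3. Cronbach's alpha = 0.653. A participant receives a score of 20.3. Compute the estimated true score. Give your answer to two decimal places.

23.63

T̂ = ρX + (1 − ρ)μ
  = 0.653 × 20.3 + 0.347 × 29.90
  = 13.2559 + 10.37530
  = 23.631
  ≈ 23.63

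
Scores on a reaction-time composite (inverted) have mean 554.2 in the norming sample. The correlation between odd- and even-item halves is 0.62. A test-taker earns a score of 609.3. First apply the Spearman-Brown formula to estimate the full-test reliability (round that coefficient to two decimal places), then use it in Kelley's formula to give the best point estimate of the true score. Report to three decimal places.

596.627

Spearman-Brown: ρ = 2r/(1 + r) = 2(0.62)/(1 + 0.62) = 1.240/1.62 = 0.7654 → 0.77
T̂ = ρX + (1 − ρ)μ
  = 0.77 × 609.3 + 0.23 × 554.2
  = 469.161 + 127.466
  = 596.6270
  ≈ 596.627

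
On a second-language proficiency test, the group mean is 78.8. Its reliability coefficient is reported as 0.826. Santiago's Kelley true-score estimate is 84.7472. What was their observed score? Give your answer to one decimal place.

T̂ = ρX + (1 − ρ)μ  ⇒  X = (T̂ − (1 − ρ)μ) / ρ
X = (84.7472 − 0.174 × 78.8) / 0.826 = (84.7472 − 13.7112) / 0.826 = 71.0360 / 0.826 = 86.000

86.0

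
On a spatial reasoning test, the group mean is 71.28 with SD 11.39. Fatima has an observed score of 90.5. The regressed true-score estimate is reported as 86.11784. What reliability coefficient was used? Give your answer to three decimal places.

0.772

T̂ = ρX + (1 − ρ)μ  ⇒  T̂ − μ = ρ(X − μ)
ρ = (T̂ − μ)/(X − μ) = (86.11784 − 71.28) / (90.5 − 71.28) = 14.83784 / 19.22 = 0.77200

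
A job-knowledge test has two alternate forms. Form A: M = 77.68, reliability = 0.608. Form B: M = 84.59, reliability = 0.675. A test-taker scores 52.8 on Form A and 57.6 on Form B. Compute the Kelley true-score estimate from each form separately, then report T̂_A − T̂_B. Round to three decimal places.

T̂_A = 0.608(52.8) + 0.392(77.68) = 62.55296
T̂_B = 0.675(57.6) + 0.325(84.59) = 66.37175
T̂_A − T̂_B = -3.81879

-3.819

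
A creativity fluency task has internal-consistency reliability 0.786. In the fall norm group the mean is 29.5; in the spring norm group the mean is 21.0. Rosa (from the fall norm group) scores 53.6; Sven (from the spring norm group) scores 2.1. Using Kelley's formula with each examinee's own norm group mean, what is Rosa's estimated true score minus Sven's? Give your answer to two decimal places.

T̂_Rosa = 0.786(53.6) + 0.214(29.5) = 48.4426
T̂_Sven = 0.786(2.1) + 0.214(21.0) = 6.1446
Difference = 48.4426 − 6.1446 = 42.2980

42.30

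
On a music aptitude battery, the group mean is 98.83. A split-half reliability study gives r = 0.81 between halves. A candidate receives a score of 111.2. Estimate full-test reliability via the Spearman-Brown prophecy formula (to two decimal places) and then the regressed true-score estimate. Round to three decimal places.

109.963

Spearman-Brown: ρ = 2r/(1 + r) = 2(0.81)/(1 + 0.81) = 1.620/1.81 = 0.8950 → 0.90
Regress the observed score toward the mean by the unreliability: T̂ = 0.90·111.2 + 0.10·98.83 = 100.080 + 9.8830 = 109.9630.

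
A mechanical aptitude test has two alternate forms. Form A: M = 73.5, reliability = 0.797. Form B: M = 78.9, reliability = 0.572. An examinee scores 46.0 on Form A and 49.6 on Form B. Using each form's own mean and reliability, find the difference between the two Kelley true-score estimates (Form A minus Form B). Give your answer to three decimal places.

-10.558

T̂_A = 0.797(46.0) + 0.203(73.5) = 51.58250
T̂_B = 0.572(49.6) + 0.428(78.9) = 62.14040
T̂_A − T̂_B = -10.55790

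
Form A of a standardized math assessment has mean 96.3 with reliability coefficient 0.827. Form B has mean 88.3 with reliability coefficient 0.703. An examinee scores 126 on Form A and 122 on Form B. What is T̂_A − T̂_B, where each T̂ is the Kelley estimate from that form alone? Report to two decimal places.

T̂_A = 0.827(126) + 0.173(96.3) = 120.8619
T̂_B = 0.703(122) + 0.297(88.3) = 111.9911
T̂_A − T̂_B = 8.8708

8.87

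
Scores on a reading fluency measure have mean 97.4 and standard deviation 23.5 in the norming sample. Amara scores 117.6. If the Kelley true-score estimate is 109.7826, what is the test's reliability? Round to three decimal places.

0.613

T̂ = ρX + (1 − ρ)μ  ⇒  T̂ − μ = ρ(X − μ)
ρ = (T̂ − μ)/(X − μ) = (109.7826 − 97.4) / (117.6 − 97.4) = 12.3826 / 20.2 = 0.61300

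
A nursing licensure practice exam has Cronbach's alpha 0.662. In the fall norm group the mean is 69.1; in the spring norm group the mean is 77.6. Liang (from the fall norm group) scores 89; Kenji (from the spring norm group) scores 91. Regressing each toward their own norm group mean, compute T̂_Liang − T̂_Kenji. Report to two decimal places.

-4.20

T̂_Liang = 0.662(89) + 0.338(69.1) = 82.2738
T̂_Kenji = 0.662(91) + 0.338(77.6) = 86.4708
Difference = 82.2738 − 86.4708 = -4.1970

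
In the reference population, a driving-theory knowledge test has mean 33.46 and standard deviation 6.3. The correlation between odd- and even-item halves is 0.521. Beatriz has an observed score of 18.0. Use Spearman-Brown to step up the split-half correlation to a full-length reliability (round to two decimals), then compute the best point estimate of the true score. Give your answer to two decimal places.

22.79

Spearman-Brown: ρ = 2r/(1 + r) = 2(0.521)/(1 + 0.521) = 1.0420/1.521 = 0.6851 → 0.69
Regress the observed score toward the mean by the unreliability: T̂ = 0.69·18.0 + 0.31·33.46 = 12.420 + 10.3726 = 22.793.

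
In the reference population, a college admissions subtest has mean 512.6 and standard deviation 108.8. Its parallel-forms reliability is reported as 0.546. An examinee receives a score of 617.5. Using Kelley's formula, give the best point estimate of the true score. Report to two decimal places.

T̂ = ρX + (1 − ρ)μ
  = 0.546 × 617.5 + 0.454 × 512.6
  = 337.1550 + 232.7204
  = 569.875
  ≈ 569.88

569.88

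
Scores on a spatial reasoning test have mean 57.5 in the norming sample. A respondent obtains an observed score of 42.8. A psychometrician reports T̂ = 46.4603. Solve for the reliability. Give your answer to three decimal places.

T̂ = ρX + (1 − ρ)μ  ⇒  T̂ − μ = ρ(X − μ)
ρ = (T̂ − μ)/(X − μ) = (46.4603 − 57.5) / (42.8 − 57.5) = -11.0397 / -14.7 = 0.75100

0.751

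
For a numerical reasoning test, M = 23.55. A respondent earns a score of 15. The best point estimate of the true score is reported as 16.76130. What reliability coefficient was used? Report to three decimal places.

0.794

T̂ = ρX + (1 − ρ)μ  ⇒  T̂ − μ = ρ(X − μ)
ρ = (T̂ − μ)/(X − μ) = (16.76130 − 23.55) / (15 − 23.55) = -6.78870 / -8.55 = 0.79400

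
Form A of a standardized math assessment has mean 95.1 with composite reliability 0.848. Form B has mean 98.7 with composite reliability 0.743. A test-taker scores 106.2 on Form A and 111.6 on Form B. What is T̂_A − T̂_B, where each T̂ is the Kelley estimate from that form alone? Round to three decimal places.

-3.772

T̂_A = 0.848(106.2) + 0.152(95.1) = 104.51280
T̂_B = 0.743(111.6) + 0.257(98.7) = 108.28470
T̂_A − T̂_B = -3.77190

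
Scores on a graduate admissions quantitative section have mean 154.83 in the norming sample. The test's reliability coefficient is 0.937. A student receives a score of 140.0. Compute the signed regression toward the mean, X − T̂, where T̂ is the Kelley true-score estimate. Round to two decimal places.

-0.93

Weight the observed score by reliability and the mean by (1 − reliability): T̂ = 0.937·140.0 + 0.063·154.83 = 131.1800 + 9.75429 = 140.9343.
X − T̂ = 140.0 − 140.934 = -0.934 → -0.93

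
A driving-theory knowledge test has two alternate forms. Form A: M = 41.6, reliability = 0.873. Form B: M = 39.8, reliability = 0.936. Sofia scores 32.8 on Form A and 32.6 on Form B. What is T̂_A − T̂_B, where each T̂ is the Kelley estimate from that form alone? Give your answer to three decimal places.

T̂_A = 0.873(32.8) + 0.127(41.6) = 33.91760
T̂_B = 0.936(32.6) + 0.064(39.8) = 33.06080
T̂_A − T̂_B = 0.85680

0.857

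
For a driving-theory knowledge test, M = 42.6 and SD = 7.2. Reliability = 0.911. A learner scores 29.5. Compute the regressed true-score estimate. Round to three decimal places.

T̂ = 0.911(29.5) + 0.089(42.6) = 26.8745 + 3.7914 = 30.6659 → 30.666

30.666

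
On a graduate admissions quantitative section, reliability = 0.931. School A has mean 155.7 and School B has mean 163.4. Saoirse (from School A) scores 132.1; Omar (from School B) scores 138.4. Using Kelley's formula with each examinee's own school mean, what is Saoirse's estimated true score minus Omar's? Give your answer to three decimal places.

T̂_Saoirse = 0.931(132.1) + 0.069(155.7) = 133.72840
T̂_Omar = 0.931(138.4) + 0.069(163.4) = 140.12500
Difference = 133.72840 − 140.12500 = -6.39660

-6.397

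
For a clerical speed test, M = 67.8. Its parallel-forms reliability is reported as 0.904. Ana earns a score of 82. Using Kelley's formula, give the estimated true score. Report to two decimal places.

Regress the observed score toward the mean by the unreliability: T̂ = 0.904·82 + 0.096·67.8 = 74.128 + 6.5088 = 80.637.

80.64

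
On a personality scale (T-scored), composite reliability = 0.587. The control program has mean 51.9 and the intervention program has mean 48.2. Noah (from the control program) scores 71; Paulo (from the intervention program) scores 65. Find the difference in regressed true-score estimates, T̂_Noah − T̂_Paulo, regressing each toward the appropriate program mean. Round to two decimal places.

5.05

T̂_Noah = 0.587(71) + 0.413(51.9) = 63.1117
T̂_Paulo = 0.587(65) + 0.413(48.2) = 58.0616
Difference = 63.1117 − 58.0616 = 5.0501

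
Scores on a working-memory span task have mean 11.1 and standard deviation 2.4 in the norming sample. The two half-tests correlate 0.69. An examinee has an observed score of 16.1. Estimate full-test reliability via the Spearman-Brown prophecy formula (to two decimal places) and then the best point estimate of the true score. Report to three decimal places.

15.200

Spearman-Brown: ρ = 2r/(1 + r) = 2(0.69)/(1 + 0.69) = 1.380/1.69 = 0.8166 → 0.82
T̂ = 0.82(16.1) + 0.18(11.1) = 13.202 + 1.998 = 15.2000 → 15.200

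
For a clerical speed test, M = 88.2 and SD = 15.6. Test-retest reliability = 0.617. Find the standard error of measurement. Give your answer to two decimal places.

9.65

SEM = SD · √(1 − ρ) = 15.6 × √0.383 = 15.6 × 0.6189 = 9.654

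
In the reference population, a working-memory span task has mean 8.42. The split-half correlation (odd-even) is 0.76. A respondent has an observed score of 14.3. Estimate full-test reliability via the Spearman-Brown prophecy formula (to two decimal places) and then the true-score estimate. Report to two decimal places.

Spearman-Brown: ρ = 2r/(1 + r) = 2(0.76)/(1 + 0.76) = 1.520/1.76 = 0.8636 → 0.86
Regress the observed score toward the mean by the unreliability: T̂ = 0.86·14.3 + 0.14·8.42 = 12.298 + 1.1788 = 13.477.

13.48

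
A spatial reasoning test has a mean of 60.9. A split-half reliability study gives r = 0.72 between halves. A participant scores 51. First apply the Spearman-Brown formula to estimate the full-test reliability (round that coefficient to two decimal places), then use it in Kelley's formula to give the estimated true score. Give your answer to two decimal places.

Spearman-Brown: ρ = 2r/(1 + r) = 2(0.72)/(1 + 0.72) = 1.440/1.72 = 0.8372 → 0.84
Kelley's formula gives T̂ = 0.84·51 + 0.16·60.9 = 42.84 + 9.744 = 52.584.

52.58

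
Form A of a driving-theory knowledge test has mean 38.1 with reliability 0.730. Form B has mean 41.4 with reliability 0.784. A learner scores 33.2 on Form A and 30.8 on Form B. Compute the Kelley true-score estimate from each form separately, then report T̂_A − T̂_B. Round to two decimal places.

T̂_A = 0.730(33.2) + 0.270(38.1) = 34.5230
T̂_B = 0.784(30.8) + 0.216(41.4) = 33.0896
T̂_A − T̂_B = 1.4334

1.43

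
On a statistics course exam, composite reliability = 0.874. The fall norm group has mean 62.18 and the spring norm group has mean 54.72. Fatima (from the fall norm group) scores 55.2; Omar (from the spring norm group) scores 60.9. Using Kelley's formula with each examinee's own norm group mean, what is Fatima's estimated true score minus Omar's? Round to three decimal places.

-4.042

T̂_Fatima = 0.874(55.2) + 0.126(62.18) = 56.07948
T̂_Omar = 0.874(60.9) + 0.126(54.72) = 60.12132
Difference = 56.07948 − 60.12132 = -4.04184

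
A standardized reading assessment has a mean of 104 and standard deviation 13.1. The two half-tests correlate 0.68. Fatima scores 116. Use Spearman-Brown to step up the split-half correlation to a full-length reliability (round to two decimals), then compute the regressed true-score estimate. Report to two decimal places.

Spearman-Brown: ρ = 2r/(1 + r) = 2(0.68)/(1 + 0.68) = 1.360/1.68 = 0.8095 → 0.81
T̂ = 0.81(116) + 0.19(104) = 93.96 + 19.76 = 113.720 → 113.72

113.72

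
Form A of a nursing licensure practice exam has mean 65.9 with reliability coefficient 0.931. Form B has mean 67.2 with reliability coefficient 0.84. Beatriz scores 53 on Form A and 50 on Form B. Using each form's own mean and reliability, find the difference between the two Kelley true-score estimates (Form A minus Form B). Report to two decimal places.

T̂_A = 0.931(53) + 0.069(65.9) = 53.8901
T̂_B = 0.84(50) + 0.16(67.2) = 52.7520
T̂_A − T̂_B = 1.1381

1.14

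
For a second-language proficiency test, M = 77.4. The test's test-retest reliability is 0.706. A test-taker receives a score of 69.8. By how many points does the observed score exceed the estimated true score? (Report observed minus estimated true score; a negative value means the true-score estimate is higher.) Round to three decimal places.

Kelley's formula gives T̂ = 0.706·69.8 + 0.294·77.4 = 49.2788 + 22.7556 = 72.03440.
X − T̂ = 69.8 − 72.0344 = -2.2344 → -2.234

-2.234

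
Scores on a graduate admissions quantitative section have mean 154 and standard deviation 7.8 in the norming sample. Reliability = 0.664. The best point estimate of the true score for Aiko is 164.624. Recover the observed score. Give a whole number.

170

T̂ = ρX + (1 − ρ)μ  ⇒  X = (T̂ − (1 − ρ)μ) / ρ
X = (164.624 − 0.336 × 154) / 0.664 = (164.624 − 51.744) / 0.664 = 112.880 / 0.664 = 170.00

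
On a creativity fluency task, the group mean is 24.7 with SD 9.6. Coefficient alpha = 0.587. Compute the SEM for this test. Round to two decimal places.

6.17

SEM = SD · √(1 − ρ) = 9.6 × √0.413 = 9.6 × 0.6427 = 6.169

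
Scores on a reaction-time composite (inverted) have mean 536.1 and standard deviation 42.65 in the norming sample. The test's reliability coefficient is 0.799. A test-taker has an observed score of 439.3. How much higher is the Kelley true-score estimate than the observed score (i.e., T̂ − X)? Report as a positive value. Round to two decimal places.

T̂ = 0.799(439.3) + 0.201(536.1) = 351.0007 + 107.7561 = 458.7568 → 458.757
T̂ − X = 458.757 − 439.3 = 19.457 → 19.46

19.46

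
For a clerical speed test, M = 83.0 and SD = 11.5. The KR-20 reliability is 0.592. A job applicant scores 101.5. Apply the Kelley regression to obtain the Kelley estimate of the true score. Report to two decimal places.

93.95

T̂ = ρX + (1 − ρ)μ
  = 0.592 × 101.5 + 0.408 × 83.0
  = 60.0880 + 33.8640
  = 93.952
  ≈ 93.95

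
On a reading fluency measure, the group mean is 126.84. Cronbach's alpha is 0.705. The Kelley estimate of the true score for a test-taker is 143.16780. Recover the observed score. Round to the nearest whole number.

T̂ = ρX + (1 − ρ)μ  ⇒  X = (T̂ − (1 − ρ)μ) / ρ
X = (143.16780 − 0.295 × 126.84) / 0.705 = (143.16780 − 37.41780) / 0.705 = 105.75000 / 0.705 = 150.00

150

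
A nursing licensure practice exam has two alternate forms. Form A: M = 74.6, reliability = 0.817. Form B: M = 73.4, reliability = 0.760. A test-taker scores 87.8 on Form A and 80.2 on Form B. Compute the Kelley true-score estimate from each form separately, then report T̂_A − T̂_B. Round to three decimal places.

6.816

T̂_A = 0.817(87.8) + 0.183(74.6) = 85.38440
T̂_B = 0.760(80.2) + 0.240(73.4) = 78.56800
T̂_A − T̂_B = 6.81640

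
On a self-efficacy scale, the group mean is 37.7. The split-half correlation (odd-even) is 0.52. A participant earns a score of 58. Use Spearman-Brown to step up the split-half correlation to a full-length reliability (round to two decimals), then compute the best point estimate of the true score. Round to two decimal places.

51.50

Spearman-Brown: ρ = 2r/(1 + r) = 2(0.52)/(1 + 0.52) = 1.040/1.52 = 0.6842 → 0.68
Regress the observed score toward the mean by the unreliability: T̂ = 0.68·58 + 0.32·37.7 = 39.44 + 12.064 = 51.504.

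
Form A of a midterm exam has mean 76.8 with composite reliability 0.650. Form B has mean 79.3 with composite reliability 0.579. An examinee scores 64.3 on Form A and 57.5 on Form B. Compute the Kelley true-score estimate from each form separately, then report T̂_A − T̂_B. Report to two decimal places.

2.00

T̂_A = 0.650(64.3) + 0.350(76.8) = 68.6750
T̂_B = 0.579(57.5) + 0.421(79.3) = 66.6778
T̂_A − T̂_B = 1.9972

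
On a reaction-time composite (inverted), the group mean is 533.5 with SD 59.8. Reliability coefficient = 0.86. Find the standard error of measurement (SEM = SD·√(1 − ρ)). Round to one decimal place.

SEM = SD · √(1 − ρ) = 59.8 × √0.14 = 59.8 × 0.3742 = 22.375

22.4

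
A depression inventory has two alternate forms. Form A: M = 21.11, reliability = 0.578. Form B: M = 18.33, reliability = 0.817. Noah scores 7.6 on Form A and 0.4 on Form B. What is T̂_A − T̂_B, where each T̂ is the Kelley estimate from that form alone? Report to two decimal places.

9.62

T̂_A = 0.578(7.6) + 0.422(21.11) = 13.3012
T̂_B = 0.817(0.4) + 0.183(18.33) = 3.6812
T̂_A − T̂_B = 9.6200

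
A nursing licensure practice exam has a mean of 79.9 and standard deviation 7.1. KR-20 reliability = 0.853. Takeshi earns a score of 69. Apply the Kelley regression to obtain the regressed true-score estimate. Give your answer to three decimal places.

70.602

Kelley's formula gives T̂ = 0.853·69 + 0.147·79.9 = 58.857 + 11.7453 = 70.6023.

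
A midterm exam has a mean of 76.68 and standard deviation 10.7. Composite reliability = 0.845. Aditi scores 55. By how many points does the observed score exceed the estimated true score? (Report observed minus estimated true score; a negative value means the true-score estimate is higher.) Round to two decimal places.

-3.36

T̂ = 0.845(55) + 0.155(76.68) = 46.475 + 11.88540 = 58.3604 → 58.360
X − T̂ = 55 − 58.360 = -3.360 → -3.36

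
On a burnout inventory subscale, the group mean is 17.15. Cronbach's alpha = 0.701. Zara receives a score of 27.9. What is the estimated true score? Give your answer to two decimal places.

T̂ = 0.701(27.9) + 0.299(17.15) = 19.5579 + 5.12785 = 24.686 → 24.69

24.69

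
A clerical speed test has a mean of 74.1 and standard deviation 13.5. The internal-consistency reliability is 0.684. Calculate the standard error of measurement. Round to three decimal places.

SEM = SD · √(1 − ρ) = 13.5 × √0.316 = 13.5 × 0.5621 = 7.5889

7.589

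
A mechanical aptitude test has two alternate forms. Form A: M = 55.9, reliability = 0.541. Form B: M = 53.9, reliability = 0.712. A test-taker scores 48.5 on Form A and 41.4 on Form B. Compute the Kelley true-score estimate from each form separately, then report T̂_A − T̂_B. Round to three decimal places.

T̂_A = 0.541(48.5) + 0.459(55.9) = 51.89660
T̂_B = 0.712(41.4) + 0.288(53.9) = 45.00000
T̂_A − T̂_B = 6.89660

6.897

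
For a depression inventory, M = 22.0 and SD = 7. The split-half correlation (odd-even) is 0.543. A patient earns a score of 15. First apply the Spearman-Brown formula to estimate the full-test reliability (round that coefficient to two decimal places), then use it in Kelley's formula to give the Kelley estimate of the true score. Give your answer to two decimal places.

Spearman-Brown: ρ = 2r/(1 + r) = 2(0.543)/(1 + 0.543) = 1.0860/1.543 = 0.7038 → 0.70
T̂ = 0.70(15) + 0.30(22.0) = 10.50 + 6.600 = 17.100 → 17.10

17.10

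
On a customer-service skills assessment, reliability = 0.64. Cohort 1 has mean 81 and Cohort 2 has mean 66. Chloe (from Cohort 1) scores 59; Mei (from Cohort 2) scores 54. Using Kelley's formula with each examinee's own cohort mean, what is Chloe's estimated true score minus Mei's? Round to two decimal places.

8.60

T̂_Chloe = 0.64(59) + 0.36(81) = 66.9200
T̂_Mei = 0.64(54) + 0.36(66) = 58.3200
Difference = 66.9200 − 58.3200 = 8.6000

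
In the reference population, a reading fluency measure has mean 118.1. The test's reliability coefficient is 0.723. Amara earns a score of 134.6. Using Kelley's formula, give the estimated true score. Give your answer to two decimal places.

Weight the observed score by reliability and the mean by (1 − reliability): T̂ = 0.723·134.6 + 0.277·118.1 = 97.3158 + 32.7137 = 130.029.

130.03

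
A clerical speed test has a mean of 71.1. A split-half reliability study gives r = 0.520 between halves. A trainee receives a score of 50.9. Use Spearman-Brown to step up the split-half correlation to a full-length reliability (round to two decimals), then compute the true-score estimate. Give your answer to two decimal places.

57.36

Spearman-Brown: ρ = 2r/(1 + r) = 2(0.520)/(1 + 0.520) = 1.0400/1.520 = 0.6842 → 0.68
T̂ = 0.68(50.9) + 0.32(71.1) = 34.612 + 22.752 = 57.364 → 57.36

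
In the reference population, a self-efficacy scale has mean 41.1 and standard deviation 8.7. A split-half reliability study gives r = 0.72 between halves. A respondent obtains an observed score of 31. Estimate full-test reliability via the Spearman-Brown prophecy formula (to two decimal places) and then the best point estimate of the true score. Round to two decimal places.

Spearman-Brown: ρ = 2r/(1 + r) = 2(0.72)/(1 + 0.72) = 1.440/1.72 = 0.8372 → 0.84
T̂ = ρX + (1 − ρ)μ
  = 0.84 × 31 + 0.16 × 41.1
  = 26.04 + 6.576
  = 32.616
  ≈ 32.62

32.62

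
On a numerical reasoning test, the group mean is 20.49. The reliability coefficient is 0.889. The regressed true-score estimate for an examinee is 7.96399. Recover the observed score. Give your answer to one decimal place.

6.4

T̂ = ρX + (1 − ρ)μ  ⇒  X = (T̂ − (1 − ρ)μ) / ρ
X = (7.96399 − 0.111 × 20.49) / 0.889 = (7.96399 − 2.27439) / 0.889 = 5.68960 / 0.889 = 6.400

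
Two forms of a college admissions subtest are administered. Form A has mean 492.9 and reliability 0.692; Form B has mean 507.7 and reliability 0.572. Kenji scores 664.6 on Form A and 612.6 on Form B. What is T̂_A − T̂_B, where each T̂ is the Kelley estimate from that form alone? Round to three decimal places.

44.014

T̂_A = 0.692(664.6) + 0.308(492.9) = 611.71640
T̂_B = 0.572(612.6) + 0.428(507.7) = 567.70280
T̂_A − T̂_B = 44.01360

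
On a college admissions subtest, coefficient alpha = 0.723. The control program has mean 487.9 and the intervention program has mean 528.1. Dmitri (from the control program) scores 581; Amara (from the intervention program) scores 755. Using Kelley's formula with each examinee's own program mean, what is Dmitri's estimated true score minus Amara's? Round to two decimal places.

-136.94

T̂_Dmitri = 0.723(581) + 0.277(487.9) = 555.2113
T̂_Amara = 0.723(755) + 0.277(528.1) = 692.1487
Difference = 555.2113 − 692.1487 = -136.9374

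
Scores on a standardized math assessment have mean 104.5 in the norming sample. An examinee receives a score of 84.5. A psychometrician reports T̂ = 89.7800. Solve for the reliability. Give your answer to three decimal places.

0.736

T̂ = ρX + (1 − ρ)μ  ⇒  T̂ − μ = ρ(X − μ)
ρ = (T̂ − μ)/(X − μ) = (89.7800 − 104.5) / (84.5 − 104.5) = -14.7200 / -20.0 = 0.73600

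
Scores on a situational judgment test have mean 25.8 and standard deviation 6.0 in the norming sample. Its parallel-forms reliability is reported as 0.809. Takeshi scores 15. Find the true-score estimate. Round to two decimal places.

Regress the observed score toward the mean by the unreliability: T̂ = 0.809·15 + 0.191·25.8 = 12.135 + 4.9278 = 17.063.

17.06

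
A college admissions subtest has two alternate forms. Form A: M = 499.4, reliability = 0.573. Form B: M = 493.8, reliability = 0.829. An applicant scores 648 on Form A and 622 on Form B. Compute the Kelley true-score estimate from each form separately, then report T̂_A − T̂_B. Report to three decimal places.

-15.530

T̂_A = 0.573(648) + 0.427(499.4) = 584.54780
T̂_B = 0.829(622) + 0.171(493.8) = 600.07780
T̂_A − T̂_B = -15.53000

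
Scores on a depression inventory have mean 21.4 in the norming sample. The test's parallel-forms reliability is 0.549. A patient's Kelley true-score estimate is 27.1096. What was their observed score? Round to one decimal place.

31.8

T̂ = ρX + (1 − ρ)μ  ⇒  X = (T̂ − (1 − ρ)μ) / ρ
X = (27.1096 − 0.451 × 21.4) / 0.549 = (27.1096 − 9.6514) / 0.549 = 17.4582 / 0.549 = 31.800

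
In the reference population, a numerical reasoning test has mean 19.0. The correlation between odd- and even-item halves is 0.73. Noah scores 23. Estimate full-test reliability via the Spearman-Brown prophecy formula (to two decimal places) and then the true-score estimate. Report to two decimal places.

Spearman-Brown: ρ = 2r/(1 + r) = 2(0.73)/(1 + 0.73) = 1.460/1.73 = 0.8439 → 0.84
T̂ = 0.84(23) + 0.16(19.0) = 19.32 + 3.040 = 22.360 → 22.36

22.36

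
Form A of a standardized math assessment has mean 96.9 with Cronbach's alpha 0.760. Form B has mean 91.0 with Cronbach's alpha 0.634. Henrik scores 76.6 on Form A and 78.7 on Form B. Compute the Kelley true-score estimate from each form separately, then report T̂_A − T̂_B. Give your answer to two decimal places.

-1.73

T̂_A = 0.760(76.6) + 0.240(96.9) = 81.4720
T̂_B = 0.634(78.7) + 0.366(91.0) = 83.2018
T̂_A − T̂_B = -1.7298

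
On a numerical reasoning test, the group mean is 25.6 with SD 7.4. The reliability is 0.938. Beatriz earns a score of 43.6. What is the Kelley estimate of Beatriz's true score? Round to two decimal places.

T̂ = ρX + (1 − ρ)μ
  = 0.938 × 43.6 + 0.062 × 25.6
  = 40.8968 + 1.5872
  = 42.484
  ≈ 42.48

42.48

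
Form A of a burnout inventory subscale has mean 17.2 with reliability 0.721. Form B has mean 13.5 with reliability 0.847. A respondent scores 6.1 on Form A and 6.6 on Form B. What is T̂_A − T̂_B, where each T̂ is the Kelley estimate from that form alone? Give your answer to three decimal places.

1.541

T̂_A = 0.721(6.1) + 0.279(17.2) = 9.19690
T̂_B = 0.847(6.6) + 0.153(13.5) = 7.65570
T̂_A − T̂_B = 1.54120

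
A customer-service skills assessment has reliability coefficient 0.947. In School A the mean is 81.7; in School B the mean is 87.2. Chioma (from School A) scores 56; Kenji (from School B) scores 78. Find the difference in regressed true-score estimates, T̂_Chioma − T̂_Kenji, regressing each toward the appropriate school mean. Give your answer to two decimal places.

T̂_Chioma = 0.947(56) + 0.053(81.7) = 57.3621
T̂_Kenji = 0.947(78) + 0.053(87.2) = 78.4876
Difference = 57.3621 − 78.4876 = -21.1255

-21.13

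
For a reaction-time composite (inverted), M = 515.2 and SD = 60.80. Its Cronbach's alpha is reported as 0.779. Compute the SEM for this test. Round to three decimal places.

SEM = SD · √(1 − ρ) = 60.80 × √0.221 = 60.80 × 0.4701 = 28.5825

28.582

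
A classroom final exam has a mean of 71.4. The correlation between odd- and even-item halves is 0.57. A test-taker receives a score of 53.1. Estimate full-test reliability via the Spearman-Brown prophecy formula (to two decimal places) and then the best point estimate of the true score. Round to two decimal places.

58.04

Spearman-Brown: ρ = 2r/(1 + r) = 2(0.57)/(1 + 0.57) = 1.140/1.57 = 0.7261 → 0.73
Kelley's formula gives T̂ = 0.73·53.1 + 0.27·71.4 = 38.763 + 19.278 = 58.041.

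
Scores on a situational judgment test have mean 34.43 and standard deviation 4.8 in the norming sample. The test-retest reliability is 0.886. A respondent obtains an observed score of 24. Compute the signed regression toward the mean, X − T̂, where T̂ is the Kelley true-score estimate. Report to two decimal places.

-1.19

T̂ = ρX + (1 − ρ)μ
  = 0.886 × 24 + 0.114 × 34.43
  = 21.264 + 3.92502
  = 25.1890
  ≈ 25.189
X − T̂ = 24 − 25.189 = -1.189 → -1.19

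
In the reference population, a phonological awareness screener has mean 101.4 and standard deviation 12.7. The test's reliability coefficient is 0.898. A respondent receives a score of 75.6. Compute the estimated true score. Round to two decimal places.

T̂ = ρX + (1 − ρ)μ
  = 0.898 × 75.6 + 0.102 × 101.4
  = 67.8888 + 10.3428
  = 78.232
  ≈ 78.23

78.23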